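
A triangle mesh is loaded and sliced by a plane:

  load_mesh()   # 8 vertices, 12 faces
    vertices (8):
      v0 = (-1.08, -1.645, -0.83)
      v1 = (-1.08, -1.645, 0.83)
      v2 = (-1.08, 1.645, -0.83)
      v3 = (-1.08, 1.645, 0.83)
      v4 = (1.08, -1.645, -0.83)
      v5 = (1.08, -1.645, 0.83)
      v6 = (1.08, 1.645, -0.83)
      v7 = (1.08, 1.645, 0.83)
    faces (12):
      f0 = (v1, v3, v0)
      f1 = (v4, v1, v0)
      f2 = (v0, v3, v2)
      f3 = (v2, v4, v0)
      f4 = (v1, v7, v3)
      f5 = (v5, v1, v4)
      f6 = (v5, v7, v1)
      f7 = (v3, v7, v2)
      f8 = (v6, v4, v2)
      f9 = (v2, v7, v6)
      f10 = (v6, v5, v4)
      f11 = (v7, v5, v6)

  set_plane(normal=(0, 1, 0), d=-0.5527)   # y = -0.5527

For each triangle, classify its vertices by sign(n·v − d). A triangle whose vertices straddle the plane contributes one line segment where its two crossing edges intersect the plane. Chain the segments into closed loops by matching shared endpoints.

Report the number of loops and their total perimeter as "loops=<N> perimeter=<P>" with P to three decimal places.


loops=1 perimeter=7.640

Straddling triangles (8 of 12):
  (v1,v3,v0) [-+-] → (-1.08, -0.5527, 0.83)–(-1.08, -0.5527, -0.27887)  len=1.1089
  (v0,v3,v2) [-++] → (-1.08, -0.5527, -0.27887)–(-1.08, -0.5527, -0.83)  len=0.5511
  (v2,v4,v0) [+--] → (0.362867, -0.5527, -0.83)–(-1.08, -0.5527, -0.83)  len=1.4429
  (v1,v7,v3) [-++] → (-0.362867, -0.5527, 0.83)–(-1.08, -0.5527, 0.83)  len=0.7171
  (v5,v7,v1) [-+-] → (1.08, -0.5527, 0.83)–(-0.362867, -0.5527, 0.83)  len=1.4429
  (v6,v4,v2) [+-+] → (1.08, -0.5527, -0.83)–(0.362867, -0.5527, -0.83)  len=0.7171
  (v6,v5,v4) [+--] → (1.08, -0.5527, 0.27887)–(1.08, -0.5527, -0.83)  len=1.1089
  (v7,v5,v6) [+-+] → (1.08, -0.5527, 0.83)–(1.08, -0.5527, 0.27887)  len=0.5511

Chained into 1 loop(s):
  loop 1: 8 segments, perimeter = 7.6400
Total perimeter = 7.640


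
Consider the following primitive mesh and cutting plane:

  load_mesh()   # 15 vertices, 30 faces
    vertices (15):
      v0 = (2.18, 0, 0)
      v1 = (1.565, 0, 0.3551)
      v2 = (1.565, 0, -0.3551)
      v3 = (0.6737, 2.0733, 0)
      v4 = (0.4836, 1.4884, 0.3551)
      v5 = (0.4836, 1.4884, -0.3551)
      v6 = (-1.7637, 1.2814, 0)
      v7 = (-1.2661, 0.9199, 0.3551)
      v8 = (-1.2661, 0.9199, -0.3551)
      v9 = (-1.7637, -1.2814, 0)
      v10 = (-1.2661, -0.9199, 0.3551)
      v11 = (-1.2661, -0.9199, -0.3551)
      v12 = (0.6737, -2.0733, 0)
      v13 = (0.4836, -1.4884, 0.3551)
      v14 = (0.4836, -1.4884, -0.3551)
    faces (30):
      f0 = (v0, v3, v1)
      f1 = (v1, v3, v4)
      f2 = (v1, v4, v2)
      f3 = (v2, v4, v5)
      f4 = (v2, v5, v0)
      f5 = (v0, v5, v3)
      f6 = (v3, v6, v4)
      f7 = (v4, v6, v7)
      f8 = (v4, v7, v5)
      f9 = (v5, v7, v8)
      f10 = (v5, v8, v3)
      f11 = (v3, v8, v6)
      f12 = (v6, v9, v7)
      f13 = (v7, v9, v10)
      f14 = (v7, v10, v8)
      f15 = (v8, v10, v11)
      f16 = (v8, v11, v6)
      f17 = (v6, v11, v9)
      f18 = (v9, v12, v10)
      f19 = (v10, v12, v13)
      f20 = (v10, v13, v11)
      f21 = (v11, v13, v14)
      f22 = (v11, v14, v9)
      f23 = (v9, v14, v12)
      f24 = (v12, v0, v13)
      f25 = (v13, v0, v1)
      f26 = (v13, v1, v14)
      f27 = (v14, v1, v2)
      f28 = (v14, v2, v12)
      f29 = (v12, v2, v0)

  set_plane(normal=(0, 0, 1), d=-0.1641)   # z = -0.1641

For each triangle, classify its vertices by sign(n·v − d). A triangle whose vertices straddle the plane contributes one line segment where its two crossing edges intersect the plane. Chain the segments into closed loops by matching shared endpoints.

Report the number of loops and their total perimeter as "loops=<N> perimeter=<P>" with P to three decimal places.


loops=2 perimeter=20.342

Straddling triangles (20 of 30):
  (v1,v4,v2) [++-] → (1.27417, 0.400288, -0.1641)–(1.565, 0, -0.1641)  len=0.4948
  (v2,v4,v5) [-+-] → (1.27417, 0.400288, -0.1641)–(0.4836, 1.4884, -0.1641)  len=1.3450
  (v2,v5,v0) [--+] → (1.39605, 0.687824, -0.1641)–(1.89579, 0, -0.1641)  len=0.8502
  (v0,v5,v3) [+-+] → (1.39605, 0.687824, -0.1641)–(0.58585, 1.803, -0.1641)  len=1.3784
  (v4,v7,v5) [++-] → (0.0130386, 1.33551, -0.1641)–(0.4836, 1.4884, -0.1641)  len=0.4948
  (v5,v7,v8) [-+-] → (0.0130386, 1.33551, -0.1641)–(-1.2661, 0.9199, -0.1641)  len=1.3450
  (v5,v8,v3) [--+] → (-0.222727, 1.54029, -0.1641)–(0.58585, 1.803, -0.1641)  len=0.8502
  (v3,v8,v6) [+-+] → (-0.222727, 1.54029, -0.1641)–(-1.53375, 1.11434, -0.1641)  len=1.3785
  (v7,v10,v8) [++-] → (-1.2661, 0.425107, -0.1641)–(-1.2661, 0.9199, -0.1641)  len=0.4948
  (v8,v10,v11) [-+-] → (-1.2661, 0.425107, -0.1641)–(-1.2661, -0.9199, -0.1641)  len=1.3450
  (v8,v11,v6) [--+] → (-1.53375, 0.264128, -0.1641)–(-1.53375, 1.11434, -0.1641)  len=0.8502
  (v6,v11,v9) [+-+] → (-1.53375, 0.264128, -0.1641)–(-1.53375, -1.11434, -0.1641)  len=1.3785
  (v10,v13,v11) [++-] → (-0.795539, -1.07279, -0.1641)–(-1.2661, -0.9199, -0.1641)  len=0.4948
  (v11,v13,v14) [-+-] → (-0.795539, -1.07279, -0.1641)–(0.4836, -1.4884, -0.1641)  len=1.3450
  (v11,v14,v9) [--+] → (-0.72517, -1.37706, -0.1641)–(-1.53375, -1.11434, -0.1641)  len=0.8502
  (v9,v14,v12) [+-+] → (-0.72517, -1.37706, -0.1641)–(0.58585, -1.803, -0.1641)  len=1.3785
  (v13,v1,v14) [++-] → (0.77443, -1.08811, -0.1641)–(0.4836, -1.4884, -0.1641)  len=0.4948
  (v14,v1,v2) [-+-] → (0.77443, -1.08811, -0.1641)–(1.565, 0, -0.1641)  len=1.3450
  (v14,v2,v12) [--+] → (1.08559, -1.11518, -0.1641)–(0.58585, -1.803, -0.1641)  len=0.8502
  (v12,v2,v0) [+-+] → (1.08559, -1.11518, -0.1641)–(1.89579, 0, -0.1641)  len=1.3784

Chained into 2 loop(s):
  loop 1: 10 segments, perimeter = 9.1988
  loop 2: 10 segments, perimeter = 11.1433
Total perimeter = 20.342


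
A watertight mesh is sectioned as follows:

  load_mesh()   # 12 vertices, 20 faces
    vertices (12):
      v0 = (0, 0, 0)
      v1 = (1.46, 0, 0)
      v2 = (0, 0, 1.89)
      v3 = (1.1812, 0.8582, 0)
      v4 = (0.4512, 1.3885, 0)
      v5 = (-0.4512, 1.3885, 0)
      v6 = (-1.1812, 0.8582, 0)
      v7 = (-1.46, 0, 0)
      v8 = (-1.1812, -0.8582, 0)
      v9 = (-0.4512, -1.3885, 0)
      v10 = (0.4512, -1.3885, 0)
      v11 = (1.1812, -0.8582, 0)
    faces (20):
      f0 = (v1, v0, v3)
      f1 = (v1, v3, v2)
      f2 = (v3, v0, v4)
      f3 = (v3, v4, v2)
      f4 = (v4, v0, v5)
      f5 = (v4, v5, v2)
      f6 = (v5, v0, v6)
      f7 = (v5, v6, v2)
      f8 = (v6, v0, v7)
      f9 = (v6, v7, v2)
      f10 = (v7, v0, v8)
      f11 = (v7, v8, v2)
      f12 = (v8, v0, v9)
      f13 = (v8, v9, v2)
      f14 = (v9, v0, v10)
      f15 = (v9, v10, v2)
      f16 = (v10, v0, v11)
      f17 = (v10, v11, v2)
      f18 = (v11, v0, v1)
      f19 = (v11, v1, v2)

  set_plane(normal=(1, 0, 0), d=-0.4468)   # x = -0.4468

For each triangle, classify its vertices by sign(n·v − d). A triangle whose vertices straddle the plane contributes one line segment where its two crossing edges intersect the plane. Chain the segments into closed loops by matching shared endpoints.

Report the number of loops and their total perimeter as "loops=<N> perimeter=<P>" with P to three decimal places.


Straddling triangles (12 of 20):
  (v4,v0,v5) [++-] → (-0.4468, 1.37496, 0)–(-0.4468, 1.3885, 0)  len=0.0135
  (v4,v5,v2) [+-+] → (-0.4468, 1.3885, 0)–(-0.4468, 1.37496, 0.0184309)  len=0.0229
  (v5,v0,v6) [-+-] → (-0.4468, 1.37496, 0)–(-0.4468, 0.324622, 0)  len=1.0503
  (v5,v6,v2) [--+] → (-0.4468, 0.324622, 1.17509)–(-0.4468, 1.37496, 0.0184309)  len=1.5624
  (v6,v0,v7) [-+-] → (-0.4468, 0.324622, 0)–(-0.4468, 0, 0)  len=0.3246
  (v6,v7,v2) [--+] → (-0.4468, 0, 1.31161)–(-0.4468, 0.324622, 1.17509)  len=0.3522
  (v7,v0,v8) [-+-] → (-0.4468, 0, 0)–(-0.4468, -0.324622, 0)  len=0.3246
  (v7,v8,v2) [--+] → (-0.4468, -0.324622, 1.17509)–(-0.4468, 0, 1.31161)  len=0.3522
  (v8,v0,v9) [-+-] → (-0.4468, -0.324622, 0)–(-0.4468, -1.37496, 0)  len=1.0503
  (v8,v9,v2) [--+] → (-0.4468, -1.37496, 0.0184309)–(-0.4468, -0.324622, 1.17509)  len=1.5624
  (v9,v0,v10) [-++] → (-0.4468, -1.37496, 0)–(-0.4468, -1.3885, 0)  len=0.0135
  (v9,v10,v2) [-++] → (-0.4468, -1.3885, 0)–(-0.4468, -1.37496, 0.0184309)  len=0.0229

Chained into 1 loop(s):
  loop 1: 12 segments, perimeter = 6.6518
Total perimeter = 6.652

loops=1 perimeter=6.652


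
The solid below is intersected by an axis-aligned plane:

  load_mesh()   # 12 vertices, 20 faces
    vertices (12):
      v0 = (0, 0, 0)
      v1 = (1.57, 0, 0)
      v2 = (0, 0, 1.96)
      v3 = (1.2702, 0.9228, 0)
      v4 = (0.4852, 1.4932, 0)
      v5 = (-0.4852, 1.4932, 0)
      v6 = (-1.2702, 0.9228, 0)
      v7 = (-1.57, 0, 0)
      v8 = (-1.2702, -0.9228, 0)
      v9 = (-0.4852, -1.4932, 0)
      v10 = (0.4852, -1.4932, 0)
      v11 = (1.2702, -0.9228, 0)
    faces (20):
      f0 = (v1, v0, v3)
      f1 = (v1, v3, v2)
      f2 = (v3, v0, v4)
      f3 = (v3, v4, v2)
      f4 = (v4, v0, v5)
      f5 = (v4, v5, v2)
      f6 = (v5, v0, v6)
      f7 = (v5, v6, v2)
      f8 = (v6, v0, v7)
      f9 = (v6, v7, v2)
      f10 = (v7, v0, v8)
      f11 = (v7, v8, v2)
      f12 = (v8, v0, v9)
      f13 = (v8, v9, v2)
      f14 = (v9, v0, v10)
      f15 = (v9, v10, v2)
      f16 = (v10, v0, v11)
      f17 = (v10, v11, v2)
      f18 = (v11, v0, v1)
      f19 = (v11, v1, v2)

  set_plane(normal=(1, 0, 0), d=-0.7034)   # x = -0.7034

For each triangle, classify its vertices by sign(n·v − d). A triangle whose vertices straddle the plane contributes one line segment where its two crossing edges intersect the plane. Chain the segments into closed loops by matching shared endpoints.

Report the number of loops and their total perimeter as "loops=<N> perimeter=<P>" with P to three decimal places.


Straddling triangles (8 of 20):
  (v5,v0,v6) [++-] → (-0.7034, 0.51102, 0)–(-0.7034, 1.33465, 0)  len=0.8236
  (v5,v6,v2) [+-+] → (-0.7034, 1.33465, 0)–(-0.7034, 0.51102, 0.874609)  len=1.2014
  (v6,v0,v7) [-+-] → (-0.7034, 0.51102, 0)–(-0.7034, 0, 0)  len=0.5110
  (v6,v7,v2) [--+] → (-0.7034, 0, 1.08187)–(-0.7034, 0.51102, 0.874609)  len=0.5515
  (v7,v0,v8) [-+-] → (-0.7034, 0, 0)–(-0.7034, -0.51102, 0)  len=0.5110
  (v7,v8,v2) [--+] → (-0.7034, -0.51102, 0.874609)–(-0.7034, 0, 1.08187)  len=0.5515
  (v8,v0,v9) [-++] → (-0.7034, -0.51102, 0)–(-0.7034, -1.33465, 0)  len=0.8236
  (v8,v9,v2) [-++] → (-0.7034, -1.33465, 0)–(-0.7034, -0.51102, 0.874609)  len=1.2014

Chained into 1 loop(s):
  loop 1: 8 segments, perimeter = 6.1750
Total perimeter = 6.175

loops=1 perimeter=6.175


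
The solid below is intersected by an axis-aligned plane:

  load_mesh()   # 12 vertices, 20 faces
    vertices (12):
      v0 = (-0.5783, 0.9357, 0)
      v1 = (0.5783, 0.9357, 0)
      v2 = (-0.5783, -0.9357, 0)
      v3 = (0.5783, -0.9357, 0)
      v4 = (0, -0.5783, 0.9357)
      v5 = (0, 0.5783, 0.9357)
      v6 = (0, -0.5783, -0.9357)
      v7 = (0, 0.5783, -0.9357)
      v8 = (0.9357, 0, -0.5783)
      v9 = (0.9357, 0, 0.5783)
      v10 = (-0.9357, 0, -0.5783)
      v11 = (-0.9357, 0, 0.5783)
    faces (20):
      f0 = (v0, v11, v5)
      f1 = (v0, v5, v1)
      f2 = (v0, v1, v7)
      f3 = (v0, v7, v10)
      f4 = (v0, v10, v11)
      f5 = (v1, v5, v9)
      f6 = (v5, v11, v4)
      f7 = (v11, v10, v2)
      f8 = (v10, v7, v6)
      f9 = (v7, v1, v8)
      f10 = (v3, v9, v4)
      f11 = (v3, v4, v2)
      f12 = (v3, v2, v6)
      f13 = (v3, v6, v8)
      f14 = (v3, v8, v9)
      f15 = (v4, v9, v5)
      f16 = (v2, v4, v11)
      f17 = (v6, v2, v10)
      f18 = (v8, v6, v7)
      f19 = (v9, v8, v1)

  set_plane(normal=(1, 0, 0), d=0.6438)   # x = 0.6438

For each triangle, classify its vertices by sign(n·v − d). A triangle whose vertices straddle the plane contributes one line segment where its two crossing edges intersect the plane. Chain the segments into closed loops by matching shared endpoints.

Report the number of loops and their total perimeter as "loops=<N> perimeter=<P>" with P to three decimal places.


loops=1 perimeter=4.448

Straddling triangles (8 of 20):
  (v1,v5,v9) [--+] → (0.6438, 0.180406, 0.689794)–(0.6438, 0.764216, 0.105984)  len=0.8256
  (v7,v1,v8) [--+] → (0.6438, 0.764216, -0.105984)–(0.6438, 0.180406, -0.689794)  len=0.8256
  (v3,v9,v4) [-+-] → (0.6438, -0.764216, 0.105984)–(0.6438, -0.180406, 0.689794)  len=0.8256
  (v3,v6,v8) [--+] → (0.6438, -0.180406, -0.689794)–(0.6438, -0.764216, -0.105984)  len=0.8256
  (v3,v8,v9) [-++] → (0.6438, -0.764216, -0.105984)–(0.6438, -0.764216, 0.105984)  len=0.2120
  (v4,v9,v5) [-+-] → (0.6438, -0.180406, 0.689794)–(0.6438, 0.180406, 0.689794)  len=0.3608
  (v8,v6,v7) [+--] → (0.6438, -0.180406, -0.689794)–(0.6438, 0.180406, -0.689794)  len=0.3608
  (v9,v8,v1) [++-] → (0.6438, 0.764216, -0.105984)–(0.6438, 0.764216, 0.105984)  len=0.2120

Chained into 1 loop(s):
  loop 1: 8 segments, perimeter = 4.4481
Total perimeter = 4.448


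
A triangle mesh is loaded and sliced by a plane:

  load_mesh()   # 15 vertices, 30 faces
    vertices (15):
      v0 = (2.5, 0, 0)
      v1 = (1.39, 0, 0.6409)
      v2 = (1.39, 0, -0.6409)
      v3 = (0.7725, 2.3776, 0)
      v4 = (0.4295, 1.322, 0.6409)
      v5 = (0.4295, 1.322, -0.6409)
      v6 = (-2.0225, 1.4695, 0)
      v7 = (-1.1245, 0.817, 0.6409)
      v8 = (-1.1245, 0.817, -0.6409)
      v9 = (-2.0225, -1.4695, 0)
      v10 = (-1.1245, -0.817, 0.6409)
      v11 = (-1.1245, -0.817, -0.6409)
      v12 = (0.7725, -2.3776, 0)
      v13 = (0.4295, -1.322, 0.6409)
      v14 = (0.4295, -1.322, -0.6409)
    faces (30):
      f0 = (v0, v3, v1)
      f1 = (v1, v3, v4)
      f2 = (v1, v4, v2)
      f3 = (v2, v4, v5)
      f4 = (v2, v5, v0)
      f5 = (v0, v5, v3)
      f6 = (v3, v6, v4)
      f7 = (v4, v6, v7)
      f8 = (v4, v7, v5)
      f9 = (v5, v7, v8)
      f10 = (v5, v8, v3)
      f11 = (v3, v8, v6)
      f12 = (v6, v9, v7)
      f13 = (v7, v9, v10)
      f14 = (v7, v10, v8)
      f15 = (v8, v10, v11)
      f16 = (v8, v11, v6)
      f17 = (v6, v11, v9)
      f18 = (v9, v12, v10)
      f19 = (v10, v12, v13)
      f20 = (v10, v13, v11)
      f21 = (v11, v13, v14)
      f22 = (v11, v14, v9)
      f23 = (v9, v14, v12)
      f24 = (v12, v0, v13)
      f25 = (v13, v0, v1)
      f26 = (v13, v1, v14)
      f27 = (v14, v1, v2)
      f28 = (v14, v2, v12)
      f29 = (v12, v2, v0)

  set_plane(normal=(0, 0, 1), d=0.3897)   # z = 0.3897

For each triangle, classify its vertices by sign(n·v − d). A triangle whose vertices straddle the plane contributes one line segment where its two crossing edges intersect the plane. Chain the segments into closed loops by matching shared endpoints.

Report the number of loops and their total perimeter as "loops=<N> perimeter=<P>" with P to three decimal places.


Straddling triangles (20 of 30):
  (v0,v3,v1) [--+] → (1.14797, 0.931898, 0.3897)–(1.82506, 0, 0.3897)  len=1.1519
  (v1,v3,v4) [+-+] → (1.14797, 0.931898, 0.3897)–(0.563938, 1.73574, 0.3897)  len=0.9936
  (v1,v4,v2) [++-] → (0.617733, 1.06292, 0.3897)–(1.39, 0, 0.3897)  len=1.3138
  (v2,v4,v5) [-+-] → (0.617733, 1.06292, 0.3897)–(0.4295, 1.322, 0.3897)  len=0.3202
  (v3,v6,v4) [--+] → (-0.531559, 1.37981, 0.3897)–(0.563938, 1.73574, 0.3897)  len=1.1519
  (v4,v6,v7) [+-+] → (-0.531559, 1.37981, 0.3897)–(-1.47647, 1.07275, 0.3897)  len=0.9936
  (v4,v7,v5) [++-] → (-0.819956, 0.915967, 0.3897)–(0.4295, 1.322, 0.3897)  len=1.3138
  (v5,v7,v8) [-+-] → (-0.819956, 0.915967, 0.3897)–(-1.1245, 0.817, 0.3897)  len=0.3202
  (v6,v9,v7) [--+] → (-1.47647, -0.079191, 0.3897)–(-1.47647, 1.07275, 0.3897)  len=1.1519
  (v7,v9,v10) [+-+] → (-1.47647, -0.079191, 0.3897)–(-1.47647, -1.07275, 0.3897)  len=0.9936
  (v7,v10,v8) [++-] → (-1.1245, -0.496778, 0.3897)–(-1.1245, 0.817, 0.3897)  len=1.3138
  (v8,v10,v11) [-+-] → (-1.1245, -0.496778, 0.3897)–(-1.1245, -0.817, 0.3897)  len=0.3202
  (v9,v12,v10) [--+] → (-0.380973, -1.42868, 0.3897)–(-1.47647, -1.07275, 0.3897)  len=1.1519
  (v10,v12,v13) [+-+] → (-0.380973, -1.42868, 0.3897)–(0.563938, -1.73574, 0.3897)  len=0.9936
  (v10,v13,v11) [++-] → (0.124956, -1.22303, 0.3897)–(-1.1245, -0.817, 0.3897)  len=1.3138
  (v11,v13,v14) [-+-] → (0.124956, -1.22303, 0.3897)–(0.4295, -1.322, 0.3897)  len=0.3202
  (v12,v0,v13) [--+] → (1.24103, -0.803844, 0.3897)–(0.563938, -1.73574, 0.3897)  len=1.1519
  (v13,v0,v1) [+-+] → (1.24103, -0.803844, 0.3897)–(1.82506, 0, 0.3897)  len=0.9936
  (v13,v1,v14) [++-] → (1.20177, -0.259078, 0.3897)–(0.4295, -1.322, 0.3897)  len=1.3138
  (v14,v1,v2) [-+-] → (1.20177, -0.259078, 0.3897)–(1.39, 0, 0.3897)  len=0.3202

Chained into 2 loop(s):
  loop 1: 10 segments, perimeter = 10.7274
  loop 2: 10 segments, perimeter = 8.1702
Total perimeter = 18.898

loops=2 perimeter=18.898


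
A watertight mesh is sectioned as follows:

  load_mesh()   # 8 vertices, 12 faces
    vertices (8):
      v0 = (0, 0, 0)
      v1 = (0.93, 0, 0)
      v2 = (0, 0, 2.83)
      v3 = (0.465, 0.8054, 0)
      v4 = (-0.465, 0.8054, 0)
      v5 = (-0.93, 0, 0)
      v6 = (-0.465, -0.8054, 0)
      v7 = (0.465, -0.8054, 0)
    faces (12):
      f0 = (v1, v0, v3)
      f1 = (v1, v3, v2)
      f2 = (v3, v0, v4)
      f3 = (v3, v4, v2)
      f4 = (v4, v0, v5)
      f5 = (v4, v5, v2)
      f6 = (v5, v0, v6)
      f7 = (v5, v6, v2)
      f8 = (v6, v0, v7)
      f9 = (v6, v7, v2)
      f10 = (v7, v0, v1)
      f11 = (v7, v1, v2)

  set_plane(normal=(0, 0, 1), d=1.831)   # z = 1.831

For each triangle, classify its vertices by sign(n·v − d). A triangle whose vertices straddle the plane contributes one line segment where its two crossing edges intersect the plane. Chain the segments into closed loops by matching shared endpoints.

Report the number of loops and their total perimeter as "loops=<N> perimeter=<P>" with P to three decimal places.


loops=1 perimeter=1.970

Straddling triangles (6 of 12):
  (v1,v3,v2) [--+] → (0.164147, 0.284309, 1.831)–(0.328293, 0, 1.831)  len=0.3283
  (v3,v4,v2) [--+] → (-0.164147, 0.284309, 1.831)–(0.164147, 0.284309, 1.831)  len=0.3283
  (v4,v5,v2) [--+] → (-0.328293, 0, 1.831)–(-0.164147, 0.284309, 1.831)  len=0.3283
  (v5,v6,v2) [--+] → (-0.164147, -0.284309, 1.831)–(-0.328293, 0, 1.831)  len=0.3283
  (v6,v7,v2) [--+] → (0.164147, -0.284309, 1.831)–(-0.164147, -0.284309, 1.831)  len=0.3283
  (v7,v1,v2) [--+] → (0.328293, 0, 1.831)–(0.164147, -0.284309, 1.831)  len=0.3283

Chained into 1 loop(s):
  loop 1: 6 segments, perimeter = 1.9698
Total perimeter = 1.970


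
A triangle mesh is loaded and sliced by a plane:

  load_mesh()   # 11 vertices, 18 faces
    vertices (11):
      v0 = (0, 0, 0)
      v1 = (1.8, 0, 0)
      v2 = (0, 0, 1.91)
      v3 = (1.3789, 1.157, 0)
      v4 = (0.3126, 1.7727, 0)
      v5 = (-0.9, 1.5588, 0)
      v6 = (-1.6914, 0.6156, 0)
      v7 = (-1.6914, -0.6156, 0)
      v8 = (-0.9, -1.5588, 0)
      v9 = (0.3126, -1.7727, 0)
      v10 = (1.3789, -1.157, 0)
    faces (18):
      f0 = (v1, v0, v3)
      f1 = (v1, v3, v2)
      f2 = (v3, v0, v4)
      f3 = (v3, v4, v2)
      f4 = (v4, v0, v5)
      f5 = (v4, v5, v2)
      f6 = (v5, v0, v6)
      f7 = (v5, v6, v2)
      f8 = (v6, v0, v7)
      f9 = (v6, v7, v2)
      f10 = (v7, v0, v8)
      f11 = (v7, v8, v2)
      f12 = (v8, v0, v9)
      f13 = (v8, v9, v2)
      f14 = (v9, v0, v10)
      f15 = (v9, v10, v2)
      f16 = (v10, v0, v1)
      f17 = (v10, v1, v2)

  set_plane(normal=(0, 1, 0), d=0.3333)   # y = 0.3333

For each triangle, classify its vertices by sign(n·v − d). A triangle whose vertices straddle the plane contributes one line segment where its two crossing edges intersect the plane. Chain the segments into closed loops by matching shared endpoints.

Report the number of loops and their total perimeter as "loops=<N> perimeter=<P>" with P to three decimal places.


loops=1 perimeter=8.010

Straddling triangles (10 of 18):
  (v1,v0,v3) [--+] → (0.397223, 0.3333, 0)–(1.67869, 0.3333, 0)  len=1.2815
  (v1,v3,v2) [-+-] → (1.67869, 0.3333, 0)–(0.397223, 0.3333, 1.35978)  len=1.8685
  (v3,v0,v4) [+-+] → (0.397223, 0.3333, 0)–(0.0587745, 0.3333, 0)  len=0.3384
  (v3,v4,v2) [++-] → (0.0587745, 0.3333, 1.55089)–(0.397223, 0.3333, 1.35978)  len=0.3887
  (v4,v0,v5) [+-+] → (0.0587745, 0.3333, 0)–(-0.192436, 0.3333, 0)  len=0.2512
  (v4,v5,v2) [++-] → (-0.192436, 0.3333, 1.50161)–(0.0587745, 0.3333, 1.55089)  len=0.2560
  (v5,v0,v6) [+-+] → (-0.192436, 0.3333, 0)–(-0.915763, 0.3333, 0)  len=0.7233
  (v5,v6,v2) [++-] → (-0.915763, 0.3333, 0.875882)–(-0.192436, 0.3333, 1.50161)  len=0.9564
  (v6,v0,v7) [+--] → (-0.915763, 0.3333, 0)–(-1.6914, 0.3333, 0)  len=0.7756
  (v6,v7,v2) [+--] → (-1.6914, 0.3333, 0)–(-0.915763, 0.3333, 0.875882)  len=1.1699

Chained into 1 loop(s):
  loop 1: 10 segments, perimeter = 8.0096
Total perimeter = 8.010


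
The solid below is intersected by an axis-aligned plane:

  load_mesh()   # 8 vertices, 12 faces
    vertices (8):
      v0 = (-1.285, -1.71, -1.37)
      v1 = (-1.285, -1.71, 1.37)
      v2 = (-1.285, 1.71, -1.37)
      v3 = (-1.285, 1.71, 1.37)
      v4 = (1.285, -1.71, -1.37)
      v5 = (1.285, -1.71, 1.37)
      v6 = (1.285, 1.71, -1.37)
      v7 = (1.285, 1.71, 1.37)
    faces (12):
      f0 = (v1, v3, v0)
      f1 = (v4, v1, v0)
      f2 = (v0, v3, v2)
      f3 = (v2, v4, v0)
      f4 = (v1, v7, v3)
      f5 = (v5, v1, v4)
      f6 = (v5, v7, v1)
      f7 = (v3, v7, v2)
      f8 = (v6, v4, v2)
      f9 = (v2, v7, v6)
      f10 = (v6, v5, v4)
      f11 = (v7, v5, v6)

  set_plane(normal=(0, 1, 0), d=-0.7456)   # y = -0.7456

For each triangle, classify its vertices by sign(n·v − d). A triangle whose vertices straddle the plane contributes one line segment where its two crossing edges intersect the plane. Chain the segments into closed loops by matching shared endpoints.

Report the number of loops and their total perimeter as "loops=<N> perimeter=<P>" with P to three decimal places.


Straddling triangles (8 of 12):
  (v1,v3,v0) [-+-] → (-1.285, -0.7456, 1.37)–(-1.285, -0.7456, -0.597352)  len=1.9674
  (v0,v3,v2) [-++] → (-1.285, -0.7456, -0.597352)–(-1.285, -0.7456, -1.37)  len=0.7726
  (v2,v4,v0) [+--] → (0.56029, -0.7456, -1.37)–(-1.285, -0.7456, -1.37)  len=1.8453
  (v1,v7,v3) [-++] → (-0.56029, -0.7456, 1.37)–(-1.285, -0.7456, 1.37)  len=0.7247
  (v5,v7,v1) [-+-] → (1.285, -0.7456, 1.37)–(-0.56029, -0.7456, 1.37)  len=1.8453
  (v6,v4,v2) [+-+] → (1.285, -0.7456, -1.37)–(0.56029, -0.7456, -1.37)  len=0.7247
  (v6,v5,v4) [+--] → (1.285, -0.7456, 0.597352)–(1.285, -0.7456, -1.37)  len=1.9674
  (v7,v5,v6) [+-+] → (1.285, -0.7456, 1.37)–(1.285, -0.7456, 0.597352)  len=0.7726

Chained into 1 loop(s):
  loop 1: 8 segments, perimeter = 10.6200
Total perimeter = 10.620

loops=1 perimeter=10.620


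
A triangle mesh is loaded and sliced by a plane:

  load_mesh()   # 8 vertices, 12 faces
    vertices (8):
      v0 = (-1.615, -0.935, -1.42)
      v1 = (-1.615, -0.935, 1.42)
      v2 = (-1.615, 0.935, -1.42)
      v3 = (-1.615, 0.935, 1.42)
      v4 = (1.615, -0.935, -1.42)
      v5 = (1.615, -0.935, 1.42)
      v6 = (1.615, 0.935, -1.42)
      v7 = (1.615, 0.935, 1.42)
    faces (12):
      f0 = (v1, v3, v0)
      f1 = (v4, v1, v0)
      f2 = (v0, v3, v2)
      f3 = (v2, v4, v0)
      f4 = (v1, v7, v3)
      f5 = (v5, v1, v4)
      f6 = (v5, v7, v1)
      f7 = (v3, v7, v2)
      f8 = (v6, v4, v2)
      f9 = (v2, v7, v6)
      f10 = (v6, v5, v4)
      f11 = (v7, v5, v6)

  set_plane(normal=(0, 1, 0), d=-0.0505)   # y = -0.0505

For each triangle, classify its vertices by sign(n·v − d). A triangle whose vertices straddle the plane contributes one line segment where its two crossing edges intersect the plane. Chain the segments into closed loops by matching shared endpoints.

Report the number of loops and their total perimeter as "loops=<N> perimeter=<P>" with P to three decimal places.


Straddling triangles (8 of 12):
  (v1,v3,v0) [-+-] → (-1.615, -0.0505, 1.42)–(-1.615, -0.0505, -0.0766952)  len=1.4967
  (v0,v3,v2) [-++] → (-1.615, -0.0505, -0.0766952)–(-1.615, -0.0505, -1.42)  len=1.3433
  (v2,v4,v0) [+--] → (0.0872273, -0.0505, -1.42)–(-1.615, -0.0505, -1.42)  len=1.7022
  (v1,v7,v3) [-++] → (-0.0872273, -0.0505, 1.42)–(-1.615, -0.0505, 1.42)  len=1.5278
  (v5,v7,v1) [-+-] → (1.615, -0.0505, 1.42)–(-0.0872273, -0.0505, 1.42)  len=1.7022
  (v6,v4,v2) [+-+] → (1.615, -0.0505, -1.42)–(0.0872273, -0.0505, -1.42)  len=1.5278
  (v6,v5,v4) [+--] → (1.615, -0.0505, 0.0766952)–(1.615, -0.0505, -1.42)  len=1.4967
  (v7,v5,v6) [+-+] → (1.615, -0.0505, 1.42)–(1.615, -0.0505, 0.0766952)  len=1.3433

Chained into 1 loop(s):
  loop 1: 8 segments, perimeter = 12.1400
Total perimeter = 12.140

loops=1 perimeter=12.140


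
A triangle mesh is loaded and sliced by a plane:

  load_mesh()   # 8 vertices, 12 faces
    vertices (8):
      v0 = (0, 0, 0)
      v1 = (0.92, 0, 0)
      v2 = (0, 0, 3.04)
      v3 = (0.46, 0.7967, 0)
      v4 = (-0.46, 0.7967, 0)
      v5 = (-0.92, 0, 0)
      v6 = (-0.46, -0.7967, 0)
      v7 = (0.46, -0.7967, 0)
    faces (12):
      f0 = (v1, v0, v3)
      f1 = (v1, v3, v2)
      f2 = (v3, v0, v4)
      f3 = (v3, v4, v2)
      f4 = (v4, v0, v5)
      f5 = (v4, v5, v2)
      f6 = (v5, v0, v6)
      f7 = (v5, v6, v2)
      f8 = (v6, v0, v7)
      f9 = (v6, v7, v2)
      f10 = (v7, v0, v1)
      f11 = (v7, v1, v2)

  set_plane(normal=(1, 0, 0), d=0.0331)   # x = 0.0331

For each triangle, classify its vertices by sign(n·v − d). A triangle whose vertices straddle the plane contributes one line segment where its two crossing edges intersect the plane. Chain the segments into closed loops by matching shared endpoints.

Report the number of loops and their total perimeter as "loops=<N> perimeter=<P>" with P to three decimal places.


loops=1 perimeter=7.673

Straddling triangles (8 of 12):
  (v1,v0,v3) [+-+] → (0.0331, 0, 0)–(0.0331, 0.0573278, 0)  len=0.0573
  (v1,v3,v2) [++-] → (0.0331, 0.0573278, 2.82125)–(0.0331, 0, 2.93063)  len=0.1235
  (v3,v0,v4) [+--] → (0.0331, 0.0573278, 0)–(0.0331, 0.7967, 0)  len=0.7394
  (v3,v4,v2) [+--] → (0.0331, 0.7967, 0)–(0.0331, 0.0573278, 2.82125)  len=2.9165
  (v6,v0,v7) [--+] → (0.0331, -0.0573278, 0)–(0.0331, -0.7967, 0)  len=0.7394
  (v6,v7,v2) [-+-] → (0.0331, -0.7967, 0)–(0.0331, -0.0573278, 2.82125)  len=2.9165
  (v7,v0,v1) [+-+] → (0.0331, -0.0573278, 0)–(0.0331, 0, 0)  len=0.0573
  (v7,v1,v2) [++-] → (0.0331, 0, 2.93063)–(0.0331, -0.0573278, 2.82125)  len=0.1235

Chained into 1 loop(s):
  loop 1: 8 segments, perimeter = 7.6734
Total perimeter = 7.673


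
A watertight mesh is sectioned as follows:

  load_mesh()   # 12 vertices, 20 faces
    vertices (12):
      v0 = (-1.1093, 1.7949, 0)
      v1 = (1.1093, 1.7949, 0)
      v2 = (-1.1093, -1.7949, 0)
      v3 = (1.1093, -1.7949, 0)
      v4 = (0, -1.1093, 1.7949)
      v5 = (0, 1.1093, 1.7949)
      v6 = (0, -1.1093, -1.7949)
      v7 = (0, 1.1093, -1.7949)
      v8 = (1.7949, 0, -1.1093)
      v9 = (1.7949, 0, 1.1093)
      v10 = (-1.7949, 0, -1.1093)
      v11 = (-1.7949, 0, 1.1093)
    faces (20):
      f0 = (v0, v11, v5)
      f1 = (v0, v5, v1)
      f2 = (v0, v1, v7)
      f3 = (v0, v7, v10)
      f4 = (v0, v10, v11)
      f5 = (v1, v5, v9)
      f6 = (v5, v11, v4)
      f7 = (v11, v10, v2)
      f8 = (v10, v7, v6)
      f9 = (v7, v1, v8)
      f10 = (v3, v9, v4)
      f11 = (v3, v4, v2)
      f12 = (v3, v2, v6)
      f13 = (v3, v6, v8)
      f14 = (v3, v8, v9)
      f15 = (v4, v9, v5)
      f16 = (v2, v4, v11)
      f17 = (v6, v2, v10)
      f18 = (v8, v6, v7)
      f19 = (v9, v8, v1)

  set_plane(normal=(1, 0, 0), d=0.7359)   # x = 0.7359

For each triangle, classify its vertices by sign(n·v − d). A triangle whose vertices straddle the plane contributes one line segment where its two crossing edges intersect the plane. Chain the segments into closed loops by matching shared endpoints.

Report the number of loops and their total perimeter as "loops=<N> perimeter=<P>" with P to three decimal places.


Straddling triangles (10 of 20):
  (v0,v5,v1) [--+] → (0.7359, 1.56412, 0.604179)–(0.7359, 1.7949, 0)  len=0.6468
  (v0,v1,v7) [-+-] → (0.7359, 1.7949, 0)–(0.7359, 1.56412, -0.604179)  len=0.6468
  (v1,v5,v9) [+-+] → (0.7359, 1.56412, 0.604179)–(0.7359, 0.654493, 1.51381)  len=1.2864
  (v7,v1,v8) [-++] → (0.7359, 1.56412, -0.604179)–(0.7359, 0.654493, -1.51381)  len=1.2864
  (v3,v9,v4) [++-] → (0.7359, -0.654493, 1.51381)–(0.7359, -1.56412, 0.604179)  len=1.2864
  (v3,v4,v2) [+--] → (0.7359, -1.56412, 0.604179)–(0.7359, -1.7949, 0)  len=0.6468
  (v3,v2,v6) [+--] → (0.7359, -1.7949, 0)–(0.7359, -1.56412, -0.604179)  len=0.6468
  (v3,v6,v8) [+-+] → (0.7359, -1.56412, -0.604179)–(0.7359, -0.654493, -1.51381)  len=1.2864
  (v4,v9,v5) [-+-] → (0.7359, -0.654493, 1.51381)–(0.7359, 0.654493, 1.51381)  len=1.3090
  (v8,v6,v7) [+--] → (0.7359, -0.654493, -1.51381)–(0.7359, 0.654493, -1.51381)  len=1.3090

Chained into 1 loop(s):
  loop 1: 10 segments, perimeter = 10.3506
Total perimeter = 10.351

loops=1 perimeter=10.351


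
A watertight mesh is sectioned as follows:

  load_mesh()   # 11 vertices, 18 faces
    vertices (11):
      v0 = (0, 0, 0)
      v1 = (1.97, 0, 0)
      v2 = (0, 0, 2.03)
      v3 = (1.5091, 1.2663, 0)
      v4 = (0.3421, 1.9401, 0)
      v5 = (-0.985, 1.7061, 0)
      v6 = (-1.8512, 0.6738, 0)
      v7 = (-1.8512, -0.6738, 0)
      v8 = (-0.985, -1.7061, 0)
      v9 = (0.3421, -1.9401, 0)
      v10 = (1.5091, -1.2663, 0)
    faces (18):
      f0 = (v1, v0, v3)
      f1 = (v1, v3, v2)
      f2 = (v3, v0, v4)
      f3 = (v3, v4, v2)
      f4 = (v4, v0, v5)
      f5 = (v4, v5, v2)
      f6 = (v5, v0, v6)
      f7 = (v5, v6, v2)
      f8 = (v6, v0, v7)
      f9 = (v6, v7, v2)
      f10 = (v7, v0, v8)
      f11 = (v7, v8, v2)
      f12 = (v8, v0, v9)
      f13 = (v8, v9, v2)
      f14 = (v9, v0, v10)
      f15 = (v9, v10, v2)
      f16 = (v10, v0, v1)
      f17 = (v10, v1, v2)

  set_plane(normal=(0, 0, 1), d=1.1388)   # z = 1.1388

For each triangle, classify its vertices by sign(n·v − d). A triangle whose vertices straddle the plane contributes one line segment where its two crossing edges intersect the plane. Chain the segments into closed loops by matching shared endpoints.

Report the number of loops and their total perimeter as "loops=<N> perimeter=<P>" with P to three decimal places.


Straddling triangles (9 of 18):
  (v1,v3,v2) [--+] → (0.662517, 0.555924, 1.1388)–(0.864859, 0, 1.1388)  len=0.5916
  (v3,v4,v2) [--+] → (0.150187, 0.851733, 1.1388)–(0.662517, 0.555924, 1.1388)  len=0.5916
  (v4,v5,v2) [--+] → (-0.43243, 0.749003, 1.1388)–(0.150187, 0.851733, 1.1388)  len=0.5916
  (v5,v6,v2) [--+] → (-0.812704, 0.295808, 1.1388)–(-0.43243, 0.749003, 1.1388)  len=0.5916
  (v6,v7,v2) [--+] → (-0.812704, -0.295808, 1.1388)–(-0.812704, 0.295808, 1.1388)  len=0.5916
  (v7,v8,v2) [--+] → (-0.43243, -0.749003, 1.1388)–(-0.812704, -0.295808, 1.1388)  len=0.5916
  (v8,v9,v2) [--+] → (0.150187, -0.851733, 1.1388)–(-0.43243, -0.749003, 1.1388)  len=0.5916
  (v9,v10,v2) [--+] → (0.662517, -0.555924, 1.1388)–(0.150187, -0.851733, 1.1388)  len=0.5916
  (v10,v1,v2) [--+] → (0.864859, 0, 1.1388)–(0.662517, -0.555924, 1.1388)  len=0.5916

Chained into 1 loop(s):
  loop 1: 9 segments, perimeter = 5.3244
Total perimeter = 5.324

loops=1 perimeter=5.324


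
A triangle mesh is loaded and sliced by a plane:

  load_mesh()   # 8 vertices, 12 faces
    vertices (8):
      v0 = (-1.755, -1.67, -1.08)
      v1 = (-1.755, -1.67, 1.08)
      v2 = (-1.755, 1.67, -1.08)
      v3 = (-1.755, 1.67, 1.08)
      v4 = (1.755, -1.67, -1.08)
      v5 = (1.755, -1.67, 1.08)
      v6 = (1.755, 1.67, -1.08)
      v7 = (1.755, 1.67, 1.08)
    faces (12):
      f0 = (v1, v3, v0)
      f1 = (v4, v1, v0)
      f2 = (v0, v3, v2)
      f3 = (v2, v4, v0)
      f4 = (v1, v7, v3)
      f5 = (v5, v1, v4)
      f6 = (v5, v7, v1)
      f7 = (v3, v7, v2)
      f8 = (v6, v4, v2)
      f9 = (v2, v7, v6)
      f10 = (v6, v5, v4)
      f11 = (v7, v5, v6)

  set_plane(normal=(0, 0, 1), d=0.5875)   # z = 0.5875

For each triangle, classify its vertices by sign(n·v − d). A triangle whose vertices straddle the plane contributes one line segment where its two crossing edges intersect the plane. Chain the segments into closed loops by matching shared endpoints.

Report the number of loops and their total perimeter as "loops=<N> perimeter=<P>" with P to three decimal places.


loops=1 perimeter=13.700

Straddling triangles (8 of 12):
  (v1,v3,v0) [++-] → (-1.755, 0.908449, 0.5875)–(-1.755, -1.67, 0.5875)  len=2.5784
  (v4,v1,v0) [-+-] → (-0.954687, -1.67, 0.5875)–(-1.755, -1.67, 0.5875)  len=0.8003
  (v0,v3,v2) [-+-] → (-1.755, 0.908449, 0.5875)–(-1.755, 1.67, 0.5875)  len=0.7616
  (v5,v1,v4) [++-] → (-0.954687, -1.67, 0.5875)–(1.755, -1.67, 0.5875)  len=2.7097
  (v3,v7,v2) [++-] → (0.954687, 1.67, 0.5875)–(-1.755, 1.67, 0.5875)  len=2.7097
  (v2,v7,v6) [-+-] → (0.954687, 1.67, 0.5875)–(1.755, 1.67, 0.5875)  len=0.8003
  (v6,v5,v4) [-+-] → (1.755, -0.908449, 0.5875)–(1.755, -1.67, 0.5875)  len=0.7616
  (v7,v5,v6) [++-] → (1.755, -0.908449, 0.5875)–(1.755, 1.67, 0.5875)  len=2.5784

Chained into 1 loop(s):
  loop 1: 8 segments, perimeter = 13.7000
Total perimeter = 13.700


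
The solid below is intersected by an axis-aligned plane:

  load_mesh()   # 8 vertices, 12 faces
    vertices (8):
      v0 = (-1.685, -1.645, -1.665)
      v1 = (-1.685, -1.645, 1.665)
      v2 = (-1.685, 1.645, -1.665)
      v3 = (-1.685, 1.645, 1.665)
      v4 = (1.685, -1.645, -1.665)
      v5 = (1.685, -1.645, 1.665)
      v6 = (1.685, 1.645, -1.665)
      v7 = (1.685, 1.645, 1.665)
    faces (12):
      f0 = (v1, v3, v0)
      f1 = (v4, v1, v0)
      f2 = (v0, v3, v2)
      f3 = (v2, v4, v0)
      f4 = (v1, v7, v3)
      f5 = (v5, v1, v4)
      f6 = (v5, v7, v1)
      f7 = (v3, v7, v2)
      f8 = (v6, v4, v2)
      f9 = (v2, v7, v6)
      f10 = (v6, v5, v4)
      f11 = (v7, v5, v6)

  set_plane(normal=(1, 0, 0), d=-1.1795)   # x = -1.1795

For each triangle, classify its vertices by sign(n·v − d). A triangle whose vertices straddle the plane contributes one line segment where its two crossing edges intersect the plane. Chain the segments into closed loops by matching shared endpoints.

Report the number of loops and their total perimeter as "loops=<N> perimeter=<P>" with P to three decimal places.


Straddling triangles (8 of 12):
  (v4,v1,v0) [+--] → (-1.1795, -1.645, 1.1655)–(-1.1795, -1.645, -1.665)  len=2.8305
  (v2,v4,v0) [-+-] → (-1.1795, 1.1515, -1.665)–(-1.1795, -1.645, -1.665)  len=2.7965
  (v1,v7,v3) [-+-] → (-1.1795, -1.1515, 1.665)–(-1.1795, 1.645, 1.665)  len=2.7965
  (v5,v1,v4) [+-+] → (-1.1795, -1.645, 1.665)–(-1.1795, -1.645, 1.1655)  len=0.4995
  (v5,v7,v1) [++-] → (-1.1795, -1.1515, 1.665)–(-1.1795, -1.645, 1.665)  len=0.4935
  (v3,v7,v2) [-+-] → (-1.1795, 1.645, 1.665)–(-1.1795, 1.645, -1.1655)  len=2.8305
  (v6,v4,v2) [++-] → (-1.1795, 1.1515, -1.665)–(-1.1795, 1.645, -1.665)  len=0.4935
  (v2,v7,v6) [-++] → (-1.1795, 1.645, -1.1655)–(-1.1795, 1.645, -1.665)  len=0.4995

Chained into 1 loop(s):
  loop 1: 8 segments, perimeter = 13.2400
Total perimeter = 13.240

loops=1 perimeter=13.240


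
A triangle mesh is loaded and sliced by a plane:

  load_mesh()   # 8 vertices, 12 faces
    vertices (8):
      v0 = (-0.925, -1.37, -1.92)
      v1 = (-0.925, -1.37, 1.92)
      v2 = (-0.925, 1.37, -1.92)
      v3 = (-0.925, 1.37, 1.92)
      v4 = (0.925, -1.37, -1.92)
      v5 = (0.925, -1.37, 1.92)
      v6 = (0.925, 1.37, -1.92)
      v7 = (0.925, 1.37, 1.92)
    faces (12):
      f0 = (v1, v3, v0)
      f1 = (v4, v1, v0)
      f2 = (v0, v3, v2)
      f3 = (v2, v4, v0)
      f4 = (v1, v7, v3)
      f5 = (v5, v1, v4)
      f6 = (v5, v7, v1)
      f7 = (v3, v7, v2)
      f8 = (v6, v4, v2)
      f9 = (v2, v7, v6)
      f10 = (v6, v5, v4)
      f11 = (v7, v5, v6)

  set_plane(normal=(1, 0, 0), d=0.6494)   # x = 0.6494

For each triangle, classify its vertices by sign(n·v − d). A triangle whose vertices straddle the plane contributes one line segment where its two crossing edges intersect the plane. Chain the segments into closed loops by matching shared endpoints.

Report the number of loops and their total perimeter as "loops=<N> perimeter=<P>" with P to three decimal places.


Straddling triangles (8 of 12):
  (v4,v1,v0) [+--] → (0.6494, -1.37, -1.34794)–(0.6494, -1.37, -1.92)  len=0.5721
  (v2,v4,v0) [-+-] → (0.6494, -0.961814, -1.92)–(0.6494, -1.37, -1.92)  len=0.4082
  (v1,v7,v3) [-+-] → (0.6494, 0.961814, 1.92)–(0.6494, 1.37, 1.92)  len=0.4082
  (v5,v1,v4) [+-+] → (0.6494, -1.37, 1.92)–(0.6494, -1.37, -1.34794)  len=3.2679
  (v5,v7,v1) [++-] → (0.6494, 0.961814, 1.92)–(0.6494, -1.37, 1.92)  len=2.3318
  (v3,v7,v2) [-+-] → (0.6494, 1.37, 1.92)–(0.6494, 1.37, 1.34794)  len=0.5721
  (v6,v4,v2) [++-] → (0.6494, -0.961814, -1.92)–(0.6494, 1.37, -1.92)  len=2.3318
  (v2,v7,v6) [-++] → (0.6494, 1.37, 1.34794)–(0.6494, 1.37, -1.92)  len=3.2679

Chained into 1 loop(s):
  loop 1: 8 segments, perimeter = 13.1600
Total perimeter = 13.160

loops=1 perimeter=13.160


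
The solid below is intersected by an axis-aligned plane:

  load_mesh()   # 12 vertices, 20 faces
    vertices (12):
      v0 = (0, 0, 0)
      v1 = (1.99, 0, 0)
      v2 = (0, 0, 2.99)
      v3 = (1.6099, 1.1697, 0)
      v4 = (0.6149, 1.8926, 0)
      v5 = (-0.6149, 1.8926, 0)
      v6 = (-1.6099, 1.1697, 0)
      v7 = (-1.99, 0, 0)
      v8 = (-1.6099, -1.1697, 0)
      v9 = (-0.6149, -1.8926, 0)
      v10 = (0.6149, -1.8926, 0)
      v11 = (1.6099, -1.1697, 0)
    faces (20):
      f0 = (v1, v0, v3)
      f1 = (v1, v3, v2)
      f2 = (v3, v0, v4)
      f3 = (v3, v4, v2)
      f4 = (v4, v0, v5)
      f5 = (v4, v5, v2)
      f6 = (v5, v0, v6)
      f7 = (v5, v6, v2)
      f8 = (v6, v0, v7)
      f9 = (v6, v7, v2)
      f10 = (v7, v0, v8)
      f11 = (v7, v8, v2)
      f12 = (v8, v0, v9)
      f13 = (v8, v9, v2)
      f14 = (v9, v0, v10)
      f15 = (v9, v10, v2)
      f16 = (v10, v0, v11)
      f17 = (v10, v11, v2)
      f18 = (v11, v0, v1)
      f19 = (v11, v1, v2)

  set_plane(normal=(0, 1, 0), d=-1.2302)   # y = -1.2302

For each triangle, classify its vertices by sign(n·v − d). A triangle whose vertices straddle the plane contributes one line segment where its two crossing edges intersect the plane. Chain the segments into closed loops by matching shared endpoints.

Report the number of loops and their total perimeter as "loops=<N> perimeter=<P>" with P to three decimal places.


Straddling triangles (6 of 20):
  (v8,v0,v9) [++-] → (-0.399688, -1.2302, 0)–(-1.52663, -1.2302, 0)  len=1.1269
  (v8,v9,v2) [+-+] → (-1.52663, -1.2302, 0)–(-0.399688, -1.2302, 1.04648)  len=1.5379
  (v9,v0,v10) [-+-] → (-0.399688, -1.2302, 0)–(0.399688, -1.2302, 0)  len=0.7994
  (v9,v10,v2) [--+] → (0.399688, -1.2302, 1.04648)–(-0.399688, -1.2302, 1.04648)  len=0.7994
  (v10,v0,v11) [-++] → (0.399688, -1.2302, 0)–(1.52663, -1.2302, 0)  len=1.1269
  (v10,v11,v2) [-++] → (1.52663, -1.2302, 0)–(0.399688, -1.2302, 1.04648)  len=1.5379

Chained into 1 loop(s):
  loop 1: 6 segments, perimeter = 6.9284
Total perimeter = 6.928

loops=1 perimeter=6.928


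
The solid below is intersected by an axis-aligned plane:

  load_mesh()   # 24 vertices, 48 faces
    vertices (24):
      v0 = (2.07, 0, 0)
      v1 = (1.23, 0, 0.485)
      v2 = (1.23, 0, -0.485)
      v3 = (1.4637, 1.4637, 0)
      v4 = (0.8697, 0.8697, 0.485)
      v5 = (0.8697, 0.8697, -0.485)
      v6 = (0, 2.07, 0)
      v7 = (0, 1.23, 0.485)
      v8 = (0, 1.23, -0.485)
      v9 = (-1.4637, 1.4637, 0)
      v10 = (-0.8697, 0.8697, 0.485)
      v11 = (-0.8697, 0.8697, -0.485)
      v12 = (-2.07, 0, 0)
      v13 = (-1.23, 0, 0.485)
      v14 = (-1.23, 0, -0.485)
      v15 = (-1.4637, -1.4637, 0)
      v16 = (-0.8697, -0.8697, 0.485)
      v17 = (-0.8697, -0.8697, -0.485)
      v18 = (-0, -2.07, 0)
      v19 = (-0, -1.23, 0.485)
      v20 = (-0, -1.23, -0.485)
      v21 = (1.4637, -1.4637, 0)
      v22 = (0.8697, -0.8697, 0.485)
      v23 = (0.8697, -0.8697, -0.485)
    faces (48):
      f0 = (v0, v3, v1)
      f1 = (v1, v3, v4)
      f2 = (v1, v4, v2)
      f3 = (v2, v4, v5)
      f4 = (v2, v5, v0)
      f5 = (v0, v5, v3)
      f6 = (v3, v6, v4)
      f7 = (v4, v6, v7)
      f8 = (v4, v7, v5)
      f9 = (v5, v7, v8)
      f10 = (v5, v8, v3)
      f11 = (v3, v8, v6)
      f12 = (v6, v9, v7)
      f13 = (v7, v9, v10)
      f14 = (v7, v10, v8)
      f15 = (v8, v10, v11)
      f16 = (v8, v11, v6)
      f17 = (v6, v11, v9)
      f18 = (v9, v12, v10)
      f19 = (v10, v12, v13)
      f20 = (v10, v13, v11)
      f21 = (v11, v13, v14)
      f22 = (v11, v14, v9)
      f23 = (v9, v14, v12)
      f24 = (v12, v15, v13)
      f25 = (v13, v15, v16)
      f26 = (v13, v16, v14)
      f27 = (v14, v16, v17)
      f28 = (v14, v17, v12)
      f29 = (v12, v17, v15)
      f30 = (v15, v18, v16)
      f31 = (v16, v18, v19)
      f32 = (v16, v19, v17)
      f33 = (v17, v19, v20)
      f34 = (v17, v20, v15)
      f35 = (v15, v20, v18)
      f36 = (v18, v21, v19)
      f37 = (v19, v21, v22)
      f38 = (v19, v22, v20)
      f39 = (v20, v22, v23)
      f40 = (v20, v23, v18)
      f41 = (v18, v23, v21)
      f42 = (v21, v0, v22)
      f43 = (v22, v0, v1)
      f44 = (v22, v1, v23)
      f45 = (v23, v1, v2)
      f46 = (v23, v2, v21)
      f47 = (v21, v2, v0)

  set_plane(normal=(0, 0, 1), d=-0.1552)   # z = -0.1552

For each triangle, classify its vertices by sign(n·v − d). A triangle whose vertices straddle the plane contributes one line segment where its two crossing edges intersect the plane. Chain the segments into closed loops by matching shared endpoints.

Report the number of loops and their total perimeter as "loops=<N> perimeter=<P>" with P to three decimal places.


loops=2 perimeter=18.560

Straddling triangles (32 of 48):
  (v1,v4,v2) [++-] → (1.1075, 0.295698, -0.1552)–(1.23, 0, -0.1552)  len=0.3201
  (v2,v4,v5) [-+-] → (1.1075, 0.295698, -0.1552)–(0.8697, 0.8697, -0.1552)  len=0.6213
  (v2,v5,v0) [--+] → (1.6859, 0.278304, -0.1552)–(1.8012, 0, -0.1552)  len=0.3012
  (v0,v5,v3) [+-+] → (1.6859, 0.278304, -0.1552)–(1.27362, 1.27362, -0.1552)  len=1.0773
  (v4,v7,v5) [++-] → (0.574002, 0.992202, -0.1552)–(0.8697, 0.8697, -0.1552)  len=0.3201
  (v5,v7,v8) [-+-] → (0.574002, 0.992202, -0.1552)–(0, 1.23, -0.1552)  len=0.6213
  (v5,v8,v3) [--+] → (0.995316, 1.38892, -0.1552)–(1.27362, 1.27362, -0.1552)  len=0.3012
  (v3,v8,v6) [+-+] → (0.995316, 1.38892, -0.1552)–(0, 1.8012, -0.1552)  len=1.0773
  (v7,v10,v8) [++-] → (-0.295698, 1.1075, -0.1552)–(0, 1.23, -0.1552)  len=0.3201
  (v8,v10,v11) [-+-] → (-0.295698, 1.1075, -0.1552)–(-0.8697, 0.8697, -0.1552)  len=0.6213
  (v8,v11,v6) [--+] → (-0.278304, 1.6859, -0.1552)–(0, 1.8012, -0.1552)  len=0.3012
  (v6,v11,v9) [+-+] → (-0.278304, 1.6859, -0.1552)–(-1.27362, 1.27362, -0.1552)  len=1.0773
  (v10,v13,v11) [++-] → (-0.992202, 0.574002, -0.1552)–(-0.8697, 0.8697, -0.1552)  len=0.3201
  (v11,v13,v14) [-+-] → (-0.992202, 0.574002, -0.1552)–(-1.23, 0, -0.1552)  len=0.6213
  (v11,v14,v9) [--+] → (-1.38892, 0.995316, -0.1552)–(-1.27362, 1.27362, -0.1552)  len=0.3012
  (v9,v14,v12) [+-+] → (-1.38892, 0.995316, -0.1552)–(-1.8012, 0, -0.1552)  len=1.0773
  (v13,v16,v14) [++-] → (-1.1075, -0.295698, -0.1552)–(-1.23, 0, -0.1552)  len=0.3201
  (v14,v16,v17) [-+-] → (-1.1075, -0.295698, -0.1552)–(-0.8697, -0.8697, -0.1552)  len=0.6213
  (v14,v17,v12) [--+] → (-1.6859, -0.278304, -0.1552)–(-1.8012, 0, -0.1552)  len=0.3012
  (v12,v17,v15) [+-+] → (-1.6859, -0.278304, -0.1552)–(-1.27362, -1.27362, -0.1552)  len=1.0773
  (v16,v19,v17) [++-] → (-0.574002, -0.992202, -0.1552)–(-0.8697, -0.8697, -0.1552)  len=0.3201
  (v17,v19,v20) [-+-] → (-0.574002, -0.992202, -0.1552)–(0, -1.23, -0.1552)  len=0.6213
  (v17,v20,v15) [--+] → (-0.995316, -1.38892, -0.1552)–(-1.27362, -1.27362, -0.1552)  len=0.3012
  (v15,v20,v18) [+-+] → (-0.995316, -1.38892, -0.1552)–(0, -1.8012, -0.1552)  len=1.0773
  (v19,v22,v20) [++-] → (0.295698, -1.1075, -0.1552)–(0, -1.23, -0.1552)  len=0.3201
  (v20,v22,v23) [-+-] → (0.295698, -1.1075, -0.1552)–(0.8697, -0.8697, -0.1552)  len=0.6213
  (v20,v23,v18) [--+] → (0.278304, -1.6859, -0.1552)–(0, -1.8012, -0.1552)  len=0.3012
  (v18,v23,v21) [+-+] → (0.278304, -1.6859, -0.1552)–(1.27362, -1.27362, -0.1552)  len=1.0773
  (v22,v1,v23) [++-] → (0.992202, -0.574002, -0.1552)–(0.8697, -0.8697, -0.1552)  len=0.3201
  (v23,v1,v2) [-+-] → (0.992202, -0.574002, -0.1552)–(1.23, 0, -0.1552)  len=0.6213
  (v23,v2,v21) [--+] → (1.38892, -0.995316, -0.1552)–(1.27362, -1.27362, -0.1552)  len=0.3012
  (v21,v2,v0) [+-+] → (1.38892, -0.995316, -0.1552)–(1.8012, 0, -0.1552)  len=1.0773

Chained into 2 loop(s):
  loop 1: 16 segments, perimeter = 7.5310
  loop 2: 16 segments, perimeter = 11.0285
Total perimeter = 18.560
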